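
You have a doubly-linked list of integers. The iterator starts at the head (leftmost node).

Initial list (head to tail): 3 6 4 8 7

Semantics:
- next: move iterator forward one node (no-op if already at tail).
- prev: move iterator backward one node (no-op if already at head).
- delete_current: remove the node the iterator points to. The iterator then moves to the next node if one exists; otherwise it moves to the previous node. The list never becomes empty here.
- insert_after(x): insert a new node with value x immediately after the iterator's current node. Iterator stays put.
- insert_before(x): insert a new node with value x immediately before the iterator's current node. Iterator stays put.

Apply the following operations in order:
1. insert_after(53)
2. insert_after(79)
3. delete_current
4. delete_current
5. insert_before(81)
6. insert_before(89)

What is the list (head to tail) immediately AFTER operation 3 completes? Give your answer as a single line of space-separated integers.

After 1 (insert_after(53)): list=[3, 53, 6, 4, 8, 7] cursor@3
After 2 (insert_after(79)): list=[3, 79, 53, 6, 4, 8, 7] cursor@3
After 3 (delete_current): list=[79, 53, 6, 4, 8, 7] cursor@79

Answer: 79 53 6 4 8 7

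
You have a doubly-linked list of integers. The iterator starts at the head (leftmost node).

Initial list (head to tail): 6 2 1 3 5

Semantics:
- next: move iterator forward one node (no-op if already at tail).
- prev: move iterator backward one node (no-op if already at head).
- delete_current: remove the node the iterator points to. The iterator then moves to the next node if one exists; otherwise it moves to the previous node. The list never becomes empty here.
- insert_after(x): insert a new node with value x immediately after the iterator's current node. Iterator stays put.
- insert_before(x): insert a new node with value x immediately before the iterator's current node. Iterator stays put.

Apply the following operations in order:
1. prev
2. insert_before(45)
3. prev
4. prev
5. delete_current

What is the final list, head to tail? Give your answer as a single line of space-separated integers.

After 1 (prev): list=[6, 2, 1, 3, 5] cursor@6
After 2 (insert_before(45)): list=[45, 6, 2, 1, 3, 5] cursor@6
After 3 (prev): list=[45, 6, 2, 1, 3, 5] cursor@45
After 4 (prev): list=[45, 6, 2, 1, 3, 5] cursor@45
After 5 (delete_current): list=[6, 2, 1, 3, 5] cursor@6

Answer: 6 2 1 3 5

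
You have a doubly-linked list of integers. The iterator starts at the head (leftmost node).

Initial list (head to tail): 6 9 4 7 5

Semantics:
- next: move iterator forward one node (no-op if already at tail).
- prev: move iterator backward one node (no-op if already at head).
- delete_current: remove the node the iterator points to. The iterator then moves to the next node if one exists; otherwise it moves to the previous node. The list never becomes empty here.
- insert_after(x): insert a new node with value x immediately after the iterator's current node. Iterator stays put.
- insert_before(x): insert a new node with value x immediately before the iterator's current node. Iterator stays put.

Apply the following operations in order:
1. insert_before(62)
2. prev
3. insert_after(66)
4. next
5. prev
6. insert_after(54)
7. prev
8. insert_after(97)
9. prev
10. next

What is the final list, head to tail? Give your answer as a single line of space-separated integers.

Answer: 62 97 54 66 6 9 4 7 5

Derivation:
After 1 (insert_before(62)): list=[62, 6, 9, 4, 7, 5] cursor@6
After 2 (prev): list=[62, 6, 9, 4, 7, 5] cursor@62
After 3 (insert_after(66)): list=[62, 66, 6, 9, 4, 7, 5] cursor@62
After 4 (next): list=[62, 66, 6, 9, 4, 7, 5] cursor@66
After 5 (prev): list=[62, 66, 6, 9, 4, 7, 5] cursor@62
After 6 (insert_after(54)): list=[62, 54, 66, 6, 9, 4, 7, 5] cursor@62
After 7 (prev): list=[62, 54, 66, 6, 9, 4, 7, 5] cursor@62
After 8 (insert_after(97)): list=[62, 97, 54, 66, 6, 9, 4, 7, 5] cursor@62
After 9 (prev): list=[62, 97, 54, 66, 6, 9, 4, 7, 5] cursor@62
After 10 (next): list=[62, 97, 54, 66, 6, 9, 4, 7, 5] cursor@97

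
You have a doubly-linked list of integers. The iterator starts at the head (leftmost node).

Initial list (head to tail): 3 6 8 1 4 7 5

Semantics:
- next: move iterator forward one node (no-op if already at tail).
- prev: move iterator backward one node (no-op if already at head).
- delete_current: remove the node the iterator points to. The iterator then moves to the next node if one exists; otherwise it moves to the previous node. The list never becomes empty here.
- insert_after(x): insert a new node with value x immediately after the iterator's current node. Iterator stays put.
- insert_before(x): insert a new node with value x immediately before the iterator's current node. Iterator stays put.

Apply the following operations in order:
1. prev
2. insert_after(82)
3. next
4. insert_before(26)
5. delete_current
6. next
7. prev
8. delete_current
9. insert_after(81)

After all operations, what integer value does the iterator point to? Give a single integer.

Answer: 8

Derivation:
After 1 (prev): list=[3, 6, 8, 1, 4, 7, 5] cursor@3
After 2 (insert_after(82)): list=[3, 82, 6, 8, 1, 4, 7, 5] cursor@3
After 3 (next): list=[3, 82, 6, 8, 1, 4, 7, 5] cursor@82
After 4 (insert_before(26)): list=[3, 26, 82, 6, 8, 1, 4, 7, 5] cursor@82
After 5 (delete_current): list=[3, 26, 6, 8, 1, 4, 7, 5] cursor@6
After 6 (next): list=[3, 26, 6, 8, 1, 4, 7, 5] cursor@8
After 7 (prev): list=[3, 26, 6, 8, 1, 4, 7, 5] cursor@6
After 8 (delete_current): list=[3, 26, 8, 1, 4, 7, 5] cursor@8
After 9 (insert_after(81)): list=[3, 26, 8, 81, 1, 4, 7, 5] cursor@8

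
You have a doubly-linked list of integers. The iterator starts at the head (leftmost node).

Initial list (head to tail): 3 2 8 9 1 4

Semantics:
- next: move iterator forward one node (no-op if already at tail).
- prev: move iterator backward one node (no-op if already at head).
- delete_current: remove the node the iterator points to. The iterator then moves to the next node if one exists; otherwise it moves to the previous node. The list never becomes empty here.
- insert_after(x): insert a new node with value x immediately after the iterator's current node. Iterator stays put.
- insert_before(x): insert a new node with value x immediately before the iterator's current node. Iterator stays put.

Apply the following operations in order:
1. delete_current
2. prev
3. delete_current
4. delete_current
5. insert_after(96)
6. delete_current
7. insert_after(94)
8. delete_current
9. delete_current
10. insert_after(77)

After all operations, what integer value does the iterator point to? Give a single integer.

Answer: 1

Derivation:
After 1 (delete_current): list=[2, 8, 9, 1, 4] cursor@2
After 2 (prev): list=[2, 8, 9, 1, 4] cursor@2
After 3 (delete_current): list=[8, 9, 1, 4] cursor@8
After 4 (delete_current): list=[9, 1, 4] cursor@9
After 5 (insert_after(96)): list=[9, 96, 1, 4] cursor@9
After 6 (delete_current): list=[96, 1, 4] cursor@96
After 7 (insert_after(94)): list=[96, 94, 1, 4] cursor@96
After 8 (delete_current): list=[94, 1, 4] cursor@94
After 9 (delete_current): list=[1, 4] cursor@1
After 10 (insert_after(77)): list=[1, 77, 4] cursor@1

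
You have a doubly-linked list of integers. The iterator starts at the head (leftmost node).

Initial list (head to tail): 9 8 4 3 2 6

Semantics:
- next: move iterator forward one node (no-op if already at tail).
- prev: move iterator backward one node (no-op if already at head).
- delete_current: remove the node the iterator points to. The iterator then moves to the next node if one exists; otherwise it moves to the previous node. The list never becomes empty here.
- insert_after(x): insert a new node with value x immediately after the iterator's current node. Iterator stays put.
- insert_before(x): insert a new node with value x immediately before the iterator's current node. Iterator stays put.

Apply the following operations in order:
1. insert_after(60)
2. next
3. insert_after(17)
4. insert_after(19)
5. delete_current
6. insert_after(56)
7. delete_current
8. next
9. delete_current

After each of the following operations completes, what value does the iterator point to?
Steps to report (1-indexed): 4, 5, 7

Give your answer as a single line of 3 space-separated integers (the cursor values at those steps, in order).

After 1 (insert_after(60)): list=[9, 60, 8, 4, 3, 2, 6] cursor@9
After 2 (next): list=[9, 60, 8, 4, 3, 2, 6] cursor@60
After 3 (insert_after(17)): list=[9, 60, 17, 8, 4, 3, 2, 6] cursor@60
After 4 (insert_after(19)): list=[9, 60, 19, 17, 8, 4, 3, 2, 6] cursor@60
After 5 (delete_current): list=[9, 19, 17, 8, 4, 3, 2, 6] cursor@19
After 6 (insert_after(56)): list=[9, 19, 56, 17, 8, 4, 3, 2, 6] cursor@19
After 7 (delete_current): list=[9, 56, 17, 8, 4, 3, 2, 6] cursor@56
After 8 (next): list=[9, 56, 17, 8, 4, 3, 2, 6] cursor@17
After 9 (delete_current): list=[9, 56, 8, 4, 3, 2, 6] cursor@8

Answer: 60 19 56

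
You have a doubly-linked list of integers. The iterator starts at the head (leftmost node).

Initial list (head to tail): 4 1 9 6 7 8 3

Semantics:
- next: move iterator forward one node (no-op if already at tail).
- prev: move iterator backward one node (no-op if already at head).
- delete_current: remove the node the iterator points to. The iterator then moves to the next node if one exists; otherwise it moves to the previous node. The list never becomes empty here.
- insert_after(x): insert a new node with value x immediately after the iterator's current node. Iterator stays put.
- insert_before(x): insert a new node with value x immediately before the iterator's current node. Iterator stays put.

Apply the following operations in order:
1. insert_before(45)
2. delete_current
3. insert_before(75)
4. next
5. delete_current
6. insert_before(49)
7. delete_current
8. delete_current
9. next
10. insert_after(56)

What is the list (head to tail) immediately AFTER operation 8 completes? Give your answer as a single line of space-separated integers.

After 1 (insert_before(45)): list=[45, 4, 1, 9, 6, 7, 8, 3] cursor@4
After 2 (delete_current): list=[45, 1, 9, 6, 7, 8, 3] cursor@1
After 3 (insert_before(75)): list=[45, 75, 1, 9, 6, 7, 8, 3] cursor@1
After 4 (next): list=[45, 75, 1, 9, 6, 7, 8, 3] cursor@9
After 5 (delete_current): list=[45, 75, 1, 6, 7, 8, 3] cursor@6
After 6 (insert_before(49)): list=[45, 75, 1, 49, 6, 7, 8, 3] cursor@6
After 7 (delete_current): list=[45, 75, 1, 49, 7, 8, 3] cursor@7
After 8 (delete_current): list=[45, 75, 1, 49, 8, 3] cursor@8

Answer: 45 75 1 49 8 3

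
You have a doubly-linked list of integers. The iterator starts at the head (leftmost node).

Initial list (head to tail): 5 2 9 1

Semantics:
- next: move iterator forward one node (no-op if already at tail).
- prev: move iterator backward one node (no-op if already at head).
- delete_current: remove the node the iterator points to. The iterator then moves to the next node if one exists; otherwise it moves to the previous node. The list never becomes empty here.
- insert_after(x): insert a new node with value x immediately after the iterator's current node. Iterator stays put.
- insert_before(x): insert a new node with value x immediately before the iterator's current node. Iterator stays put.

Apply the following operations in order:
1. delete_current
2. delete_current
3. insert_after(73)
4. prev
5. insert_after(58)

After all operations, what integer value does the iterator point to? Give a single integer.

After 1 (delete_current): list=[2, 9, 1] cursor@2
After 2 (delete_current): list=[9, 1] cursor@9
After 3 (insert_after(73)): list=[9, 73, 1] cursor@9
After 4 (prev): list=[9, 73, 1] cursor@9
After 5 (insert_after(58)): list=[9, 58, 73, 1] cursor@9

Answer: 9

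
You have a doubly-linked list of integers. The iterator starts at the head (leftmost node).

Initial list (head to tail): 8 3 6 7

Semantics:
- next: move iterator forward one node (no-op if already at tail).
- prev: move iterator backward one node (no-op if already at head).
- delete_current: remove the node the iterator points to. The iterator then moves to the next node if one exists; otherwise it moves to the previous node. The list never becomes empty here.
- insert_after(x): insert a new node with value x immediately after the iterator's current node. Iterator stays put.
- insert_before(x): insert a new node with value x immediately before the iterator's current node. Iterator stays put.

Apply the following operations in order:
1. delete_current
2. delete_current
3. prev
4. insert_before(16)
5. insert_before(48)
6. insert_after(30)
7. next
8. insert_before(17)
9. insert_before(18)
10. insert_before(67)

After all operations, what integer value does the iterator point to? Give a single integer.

Answer: 30

Derivation:
After 1 (delete_current): list=[3, 6, 7] cursor@3
After 2 (delete_current): list=[6, 7] cursor@6
After 3 (prev): list=[6, 7] cursor@6
After 4 (insert_before(16)): list=[16, 6, 7] cursor@6
After 5 (insert_before(48)): list=[16, 48, 6, 7] cursor@6
After 6 (insert_after(30)): list=[16, 48, 6, 30, 7] cursor@6
After 7 (next): list=[16, 48, 6, 30, 7] cursor@30
After 8 (insert_before(17)): list=[16, 48, 6, 17, 30, 7] cursor@30
After 9 (insert_before(18)): list=[16, 48, 6, 17, 18, 30, 7] cursor@30
After 10 (insert_before(67)): list=[16, 48, 6, 17, 18, 67, 30, 7] cursor@30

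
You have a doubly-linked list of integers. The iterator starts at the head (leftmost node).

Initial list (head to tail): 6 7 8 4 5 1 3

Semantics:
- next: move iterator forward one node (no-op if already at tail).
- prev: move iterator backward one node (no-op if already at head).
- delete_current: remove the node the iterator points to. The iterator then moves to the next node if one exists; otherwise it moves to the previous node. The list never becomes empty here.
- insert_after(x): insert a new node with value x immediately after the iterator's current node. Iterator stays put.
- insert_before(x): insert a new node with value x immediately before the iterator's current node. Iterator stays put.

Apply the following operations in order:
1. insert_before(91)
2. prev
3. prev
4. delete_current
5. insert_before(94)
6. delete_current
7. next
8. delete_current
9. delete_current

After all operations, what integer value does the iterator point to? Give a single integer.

Answer: 5

Derivation:
After 1 (insert_before(91)): list=[91, 6, 7, 8, 4, 5, 1, 3] cursor@6
After 2 (prev): list=[91, 6, 7, 8, 4, 5, 1, 3] cursor@91
After 3 (prev): list=[91, 6, 7, 8, 4, 5, 1, 3] cursor@91
After 4 (delete_current): list=[6, 7, 8, 4, 5, 1, 3] cursor@6
After 5 (insert_before(94)): list=[94, 6, 7, 8, 4, 5, 1, 3] cursor@6
After 6 (delete_current): list=[94, 7, 8, 4, 5, 1, 3] cursor@7
After 7 (next): list=[94, 7, 8, 4, 5, 1, 3] cursor@8
After 8 (delete_current): list=[94, 7, 4, 5, 1, 3] cursor@4
After 9 (delete_current): list=[94, 7, 5, 1, 3] cursor@5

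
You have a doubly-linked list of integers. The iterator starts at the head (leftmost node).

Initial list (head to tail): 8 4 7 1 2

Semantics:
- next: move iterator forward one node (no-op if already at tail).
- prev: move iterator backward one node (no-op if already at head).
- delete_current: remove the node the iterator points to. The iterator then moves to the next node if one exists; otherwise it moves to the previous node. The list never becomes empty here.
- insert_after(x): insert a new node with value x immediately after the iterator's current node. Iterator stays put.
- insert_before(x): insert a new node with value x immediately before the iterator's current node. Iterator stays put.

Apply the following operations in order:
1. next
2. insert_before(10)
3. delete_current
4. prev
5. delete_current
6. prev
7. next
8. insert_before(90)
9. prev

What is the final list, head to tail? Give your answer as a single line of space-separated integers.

Answer: 8 90 7 1 2

Derivation:
After 1 (next): list=[8, 4, 7, 1, 2] cursor@4
After 2 (insert_before(10)): list=[8, 10, 4, 7, 1, 2] cursor@4
After 3 (delete_current): list=[8, 10, 7, 1, 2] cursor@7
After 4 (prev): list=[8, 10, 7, 1, 2] cursor@10
After 5 (delete_current): list=[8, 7, 1, 2] cursor@7
After 6 (prev): list=[8, 7, 1, 2] cursor@8
After 7 (next): list=[8, 7, 1, 2] cursor@7
After 8 (insert_before(90)): list=[8, 90, 7, 1, 2] cursor@7
After 9 (prev): list=[8, 90, 7, 1, 2] cursor@90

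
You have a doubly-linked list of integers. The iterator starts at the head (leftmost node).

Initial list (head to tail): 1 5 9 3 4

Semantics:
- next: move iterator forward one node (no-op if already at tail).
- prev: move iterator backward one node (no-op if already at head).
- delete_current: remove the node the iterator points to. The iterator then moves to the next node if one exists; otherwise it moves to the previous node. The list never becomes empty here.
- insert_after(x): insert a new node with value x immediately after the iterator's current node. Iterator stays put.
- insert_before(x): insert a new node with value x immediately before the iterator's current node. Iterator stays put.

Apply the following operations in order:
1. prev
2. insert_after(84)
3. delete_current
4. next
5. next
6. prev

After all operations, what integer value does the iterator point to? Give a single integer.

Answer: 5

Derivation:
After 1 (prev): list=[1, 5, 9, 3, 4] cursor@1
After 2 (insert_after(84)): list=[1, 84, 5, 9, 3, 4] cursor@1
After 3 (delete_current): list=[84, 5, 9, 3, 4] cursor@84
After 4 (next): list=[84, 5, 9, 3, 4] cursor@5
After 5 (next): list=[84, 5, 9, 3, 4] cursor@9
After 6 (prev): list=[84, 5, 9, 3, 4] cursor@5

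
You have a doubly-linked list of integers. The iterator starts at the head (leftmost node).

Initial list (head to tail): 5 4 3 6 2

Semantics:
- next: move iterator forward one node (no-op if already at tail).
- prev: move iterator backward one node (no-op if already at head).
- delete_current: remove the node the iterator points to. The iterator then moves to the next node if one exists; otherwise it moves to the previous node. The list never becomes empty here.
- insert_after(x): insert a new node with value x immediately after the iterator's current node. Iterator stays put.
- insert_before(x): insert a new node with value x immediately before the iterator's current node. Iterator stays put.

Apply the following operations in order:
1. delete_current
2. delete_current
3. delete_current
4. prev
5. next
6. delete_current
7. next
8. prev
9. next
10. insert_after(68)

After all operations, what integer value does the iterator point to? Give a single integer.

Answer: 6

Derivation:
After 1 (delete_current): list=[4, 3, 6, 2] cursor@4
After 2 (delete_current): list=[3, 6, 2] cursor@3
After 3 (delete_current): list=[6, 2] cursor@6
After 4 (prev): list=[6, 2] cursor@6
After 5 (next): list=[6, 2] cursor@2
After 6 (delete_current): list=[6] cursor@6
After 7 (next): list=[6] cursor@6
After 8 (prev): list=[6] cursor@6
After 9 (next): list=[6] cursor@6
After 10 (insert_after(68)): list=[6, 68] cursor@6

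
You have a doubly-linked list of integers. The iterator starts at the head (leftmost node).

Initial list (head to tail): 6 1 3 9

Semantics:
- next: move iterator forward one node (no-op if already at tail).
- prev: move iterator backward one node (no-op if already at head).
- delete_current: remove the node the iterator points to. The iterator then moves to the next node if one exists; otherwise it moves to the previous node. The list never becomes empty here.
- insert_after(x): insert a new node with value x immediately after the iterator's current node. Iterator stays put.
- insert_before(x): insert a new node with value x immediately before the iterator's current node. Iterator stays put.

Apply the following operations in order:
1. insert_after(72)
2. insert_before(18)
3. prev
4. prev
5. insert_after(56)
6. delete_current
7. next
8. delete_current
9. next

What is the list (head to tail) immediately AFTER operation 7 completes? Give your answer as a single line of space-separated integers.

Answer: 56 6 72 1 3 9

Derivation:
After 1 (insert_after(72)): list=[6, 72, 1, 3, 9] cursor@6
After 2 (insert_before(18)): list=[18, 6, 72, 1, 3, 9] cursor@6
After 3 (prev): list=[18, 6, 72, 1, 3, 9] cursor@18
After 4 (prev): list=[18, 6, 72, 1, 3, 9] cursor@18
After 5 (insert_after(56)): list=[18, 56, 6, 72, 1, 3, 9] cursor@18
After 6 (delete_current): list=[56, 6, 72, 1, 3, 9] cursor@56
After 7 (next): list=[56, 6, 72, 1, 3, 9] cursor@6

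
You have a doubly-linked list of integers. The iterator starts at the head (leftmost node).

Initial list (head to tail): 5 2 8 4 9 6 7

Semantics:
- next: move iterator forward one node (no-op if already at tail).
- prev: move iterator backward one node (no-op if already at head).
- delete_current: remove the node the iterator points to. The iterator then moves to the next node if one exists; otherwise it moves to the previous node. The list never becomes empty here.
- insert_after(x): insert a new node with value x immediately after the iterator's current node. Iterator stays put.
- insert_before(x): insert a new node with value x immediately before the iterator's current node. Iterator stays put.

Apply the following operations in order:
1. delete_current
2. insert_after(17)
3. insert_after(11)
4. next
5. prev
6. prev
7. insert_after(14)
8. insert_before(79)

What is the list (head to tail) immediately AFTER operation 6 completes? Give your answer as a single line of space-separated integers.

After 1 (delete_current): list=[2, 8, 4, 9, 6, 7] cursor@2
After 2 (insert_after(17)): list=[2, 17, 8, 4, 9, 6, 7] cursor@2
After 3 (insert_after(11)): list=[2, 11, 17, 8, 4, 9, 6, 7] cursor@2
After 4 (next): list=[2, 11, 17, 8, 4, 9, 6, 7] cursor@11
After 5 (prev): list=[2, 11, 17, 8, 4, 9, 6, 7] cursor@2
After 6 (prev): list=[2, 11, 17, 8, 4, 9, 6, 7] cursor@2

Answer: 2 11 17 8 4 9 6 7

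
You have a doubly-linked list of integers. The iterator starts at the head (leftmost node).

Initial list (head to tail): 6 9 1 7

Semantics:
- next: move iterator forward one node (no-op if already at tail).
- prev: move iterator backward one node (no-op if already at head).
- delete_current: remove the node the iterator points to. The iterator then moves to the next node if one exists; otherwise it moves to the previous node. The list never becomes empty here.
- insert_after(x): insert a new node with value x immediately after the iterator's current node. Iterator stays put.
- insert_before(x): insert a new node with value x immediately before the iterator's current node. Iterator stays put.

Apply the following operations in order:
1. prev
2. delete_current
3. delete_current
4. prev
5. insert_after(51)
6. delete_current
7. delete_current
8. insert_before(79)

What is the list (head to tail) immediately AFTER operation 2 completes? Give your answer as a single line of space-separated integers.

After 1 (prev): list=[6, 9, 1, 7] cursor@6
After 2 (delete_current): list=[9, 1, 7] cursor@9

Answer: 9 1 7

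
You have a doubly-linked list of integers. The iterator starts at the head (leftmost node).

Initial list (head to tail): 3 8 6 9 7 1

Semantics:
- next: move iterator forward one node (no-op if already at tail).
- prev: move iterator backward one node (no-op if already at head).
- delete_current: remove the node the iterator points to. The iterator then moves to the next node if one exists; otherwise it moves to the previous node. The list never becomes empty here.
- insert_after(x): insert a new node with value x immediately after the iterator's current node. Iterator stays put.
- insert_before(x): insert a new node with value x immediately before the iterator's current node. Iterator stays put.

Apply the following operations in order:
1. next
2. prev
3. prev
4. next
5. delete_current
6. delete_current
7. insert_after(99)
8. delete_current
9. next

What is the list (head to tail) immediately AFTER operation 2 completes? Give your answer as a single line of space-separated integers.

After 1 (next): list=[3, 8, 6, 9, 7, 1] cursor@8
After 2 (prev): list=[3, 8, 6, 9, 7, 1] cursor@3

Answer: 3 8 6 9 7 1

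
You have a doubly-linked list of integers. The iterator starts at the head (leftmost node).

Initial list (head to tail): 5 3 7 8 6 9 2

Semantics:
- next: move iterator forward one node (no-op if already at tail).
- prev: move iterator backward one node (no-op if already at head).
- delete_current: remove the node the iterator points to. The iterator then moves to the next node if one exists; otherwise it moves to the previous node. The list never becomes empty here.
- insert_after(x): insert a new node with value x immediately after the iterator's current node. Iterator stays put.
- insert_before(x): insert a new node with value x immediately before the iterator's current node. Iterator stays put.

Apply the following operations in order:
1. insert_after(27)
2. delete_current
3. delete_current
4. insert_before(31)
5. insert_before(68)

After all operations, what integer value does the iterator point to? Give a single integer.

After 1 (insert_after(27)): list=[5, 27, 3, 7, 8, 6, 9, 2] cursor@5
After 2 (delete_current): list=[27, 3, 7, 8, 6, 9, 2] cursor@27
After 3 (delete_current): list=[3, 7, 8, 6, 9, 2] cursor@3
After 4 (insert_before(31)): list=[31, 3, 7, 8, 6, 9, 2] cursor@3
After 5 (insert_before(68)): list=[31, 68, 3, 7, 8, 6, 9, 2] cursor@3

Answer: 3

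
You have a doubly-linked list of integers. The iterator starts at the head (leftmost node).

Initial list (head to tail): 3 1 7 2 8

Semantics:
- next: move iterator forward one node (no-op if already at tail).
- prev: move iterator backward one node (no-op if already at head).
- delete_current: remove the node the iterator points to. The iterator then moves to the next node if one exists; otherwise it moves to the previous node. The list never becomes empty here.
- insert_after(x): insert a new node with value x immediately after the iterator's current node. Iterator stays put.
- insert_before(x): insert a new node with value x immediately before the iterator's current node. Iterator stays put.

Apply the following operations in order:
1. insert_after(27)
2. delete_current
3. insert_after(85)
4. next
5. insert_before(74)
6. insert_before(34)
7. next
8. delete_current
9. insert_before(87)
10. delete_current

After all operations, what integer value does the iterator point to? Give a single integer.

After 1 (insert_after(27)): list=[3, 27, 1, 7, 2, 8] cursor@3
After 2 (delete_current): list=[27, 1, 7, 2, 8] cursor@27
After 3 (insert_after(85)): list=[27, 85, 1, 7, 2, 8] cursor@27
After 4 (next): list=[27, 85, 1, 7, 2, 8] cursor@85
After 5 (insert_before(74)): list=[27, 74, 85, 1, 7, 2, 8] cursor@85
After 6 (insert_before(34)): list=[27, 74, 34, 85, 1, 7, 2, 8] cursor@85
After 7 (next): list=[27, 74, 34, 85, 1, 7, 2, 8] cursor@1
After 8 (delete_current): list=[27, 74, 34, 85, 7, 2, 8] cursor@7
After 9 (insert_before(87)): list=[27, 74, 34, 85, 87, 7, 2, 8] cursor@7
After 10 (delete_current): list=[27, 74, 34, 85, 87, 2, 8] cursor@2

Answer: 2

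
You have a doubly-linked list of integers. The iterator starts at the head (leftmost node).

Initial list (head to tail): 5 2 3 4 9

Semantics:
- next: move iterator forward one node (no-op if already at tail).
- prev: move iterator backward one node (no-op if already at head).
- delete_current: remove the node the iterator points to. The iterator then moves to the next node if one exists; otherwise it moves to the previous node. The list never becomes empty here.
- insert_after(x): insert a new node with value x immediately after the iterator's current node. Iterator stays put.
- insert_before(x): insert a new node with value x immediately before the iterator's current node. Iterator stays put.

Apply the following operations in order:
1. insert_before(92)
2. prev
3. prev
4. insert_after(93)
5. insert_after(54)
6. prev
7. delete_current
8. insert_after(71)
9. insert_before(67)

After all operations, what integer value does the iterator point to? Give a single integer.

Answer: 54

Derivation:
After 1 (insert_before(92)): list=[92, 5, 2, 3, 4, 9] cursor@5
After 2 (prev): list=[92, 5, 2, 3, 4, 9] cursor@92
After 3 (prev): list=[92, 5, 2, 3, 4, 9] cursor@92
After 4 (insert_after(93)): list=[92, 93, 5, 2, 3, 4, 9] cursor@92
After 5 (insert_after(54)): list=[92, 54, 93, 5, 2, 3, 4, 9] cursor@92
After 6 (prev): list=[92, 54, 93, 5, 2, 3, 4, 9] cursor@92
After 7 (delete_current): list=[54, 93, 5, 2, 3, 4, 9] cursor@54
After 8 (insert_after(71)): list=[54, 71, 93, 5, 2, 3, 4, 9] cursor@54
After 9 (insert_before(67)): list=[67, 54, 71, 93, 5, 2, 3, 4, 9] cursor@54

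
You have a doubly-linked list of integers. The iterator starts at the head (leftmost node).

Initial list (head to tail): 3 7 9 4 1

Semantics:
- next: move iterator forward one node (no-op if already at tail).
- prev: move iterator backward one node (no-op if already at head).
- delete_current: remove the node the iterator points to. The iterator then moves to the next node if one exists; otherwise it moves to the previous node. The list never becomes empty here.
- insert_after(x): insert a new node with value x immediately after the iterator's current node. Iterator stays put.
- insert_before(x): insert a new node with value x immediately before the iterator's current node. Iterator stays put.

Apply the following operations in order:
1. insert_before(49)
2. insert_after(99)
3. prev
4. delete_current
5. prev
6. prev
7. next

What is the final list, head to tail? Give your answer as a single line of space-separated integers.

After 1 (insert_before(49)): list=[49, 3, 7, 9, 4, 1] cursor@3
After 2 (insert_after(99)): list=[49, 3, 99, 7, 9, 4, 1] cursor@3
After 3 (prev): list=[49, 3, 99, 7, 9, 4, 1] cursor@49
After 4 (delete_current): list=[3, 99, 7, 9, 4, 1] cursor@3
After 5 (prev): list=[3, 99, 7, 9, 4, 1] cursor@3
After 6 (prev): list=[3, 99, 7, 9, 4, 1] cursor@3
After 7 (next): list=[3, 99, 7, 9, 4, 1] cursor@99

Answer: 3 99 7 9 4 1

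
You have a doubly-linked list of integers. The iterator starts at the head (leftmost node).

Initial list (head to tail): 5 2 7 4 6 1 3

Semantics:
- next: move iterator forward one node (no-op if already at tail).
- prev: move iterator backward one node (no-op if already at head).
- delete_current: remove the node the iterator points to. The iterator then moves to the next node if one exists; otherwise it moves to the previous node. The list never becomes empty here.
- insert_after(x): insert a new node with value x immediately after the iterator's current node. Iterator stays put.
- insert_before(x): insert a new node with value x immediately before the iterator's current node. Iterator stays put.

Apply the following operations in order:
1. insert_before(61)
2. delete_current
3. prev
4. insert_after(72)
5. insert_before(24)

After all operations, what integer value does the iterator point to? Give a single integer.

Answer: 61

Derivation:
After 1 (insert_before(61)): list=[61, 5, 2, 7, 4, 6, 1, 3] cursor@5
After 2 (delete_current): list=[61, 2, 7, 4, 6, 1, 3] cursor@2
After 3 (prev): list=[61, 2, 7, 4, 6, 1, 3] cursor@61
After 4 (insert_after(72)): list=[61, 72, 2, 7, 4, 6, 1, 3] cursor@61
After 5 (insert_before(24)): list=[24, 61, 72, 2, 7, 4, 6, 1, 3] cursor@61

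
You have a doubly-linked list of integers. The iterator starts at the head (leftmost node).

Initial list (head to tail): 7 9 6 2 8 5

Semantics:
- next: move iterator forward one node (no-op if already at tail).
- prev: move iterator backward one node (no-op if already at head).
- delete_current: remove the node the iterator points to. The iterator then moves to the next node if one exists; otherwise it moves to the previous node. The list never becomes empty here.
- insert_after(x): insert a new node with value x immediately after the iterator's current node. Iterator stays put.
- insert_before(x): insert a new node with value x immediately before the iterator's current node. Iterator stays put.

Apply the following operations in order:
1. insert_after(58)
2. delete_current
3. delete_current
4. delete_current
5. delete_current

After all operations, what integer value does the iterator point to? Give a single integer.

After 1 (insert_after(58)): list=[7, 58, 9, 6, 2, 8, 5] cursor@7
After 2 (delete_current): list=[58, 9, 6, 2, 8, 5] cursor@58
After 3 (delete_current): list=[9, 6, 2, 8, 5] cursor@9
After 4 (delete_current): list=[6, 2, 8, 5] cursor@6
After 5 (delete_current): list=[2, 8, 5] cursor@2

Answer: 2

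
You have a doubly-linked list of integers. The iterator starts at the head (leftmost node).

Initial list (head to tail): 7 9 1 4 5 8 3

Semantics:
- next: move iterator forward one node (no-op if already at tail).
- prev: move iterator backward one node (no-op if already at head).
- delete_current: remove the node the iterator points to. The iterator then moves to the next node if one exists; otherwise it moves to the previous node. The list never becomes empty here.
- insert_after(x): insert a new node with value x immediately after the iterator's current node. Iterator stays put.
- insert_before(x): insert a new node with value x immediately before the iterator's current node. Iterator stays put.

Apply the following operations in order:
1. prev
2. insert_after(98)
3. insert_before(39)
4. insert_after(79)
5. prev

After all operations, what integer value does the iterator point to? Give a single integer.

After 1 (prev): list=[7, 9, 1, 4, 5, 8, 3] cursor@7
After 2 (insert_after(98)): list=[7, 98, 9, 1, 4, 5, 8, 3] cursor@7
After 3 (insert_before(39)): list=[39, 7, 98, 9, 1, 4, 5, 8, 3] cursor@7
After 4 (insert_after(79)): list=[39, 7, 79, 98, 9, 1, 4, 5, 8, 3] cursor@7
After 5 (prev): list=[39, 7, 79, 98, 9, 1, 4, 5, 8, 3] cursor@39

Answer: 39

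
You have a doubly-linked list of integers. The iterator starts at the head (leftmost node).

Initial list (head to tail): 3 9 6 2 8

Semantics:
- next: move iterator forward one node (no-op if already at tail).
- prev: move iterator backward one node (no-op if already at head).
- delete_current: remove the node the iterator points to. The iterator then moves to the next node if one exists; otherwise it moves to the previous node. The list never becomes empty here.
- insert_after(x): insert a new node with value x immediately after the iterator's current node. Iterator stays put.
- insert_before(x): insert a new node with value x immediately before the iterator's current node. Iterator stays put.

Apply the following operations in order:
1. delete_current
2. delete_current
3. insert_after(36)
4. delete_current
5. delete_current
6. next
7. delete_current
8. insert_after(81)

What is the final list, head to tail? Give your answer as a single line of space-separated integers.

After 1 (delete_current): list=[9, 6, 2, 8] cursor@9
After 2 (delete_current): list=[6, 2, 8] cursor@6
After 3 (insert_after(36)): list=[6, 36, 2, 8] cursor@6
After 4 (delete_current): list=[36, 2, 8] cursor@36
After 5 (delete_current): list=[2, 8] cursor@2
After 6 (next): list=[2, 8] cursor@8
After 7 (delete_current): list=[2] cursor@2
After 8 (insert_after(81)): list=[2, 81] cursor@2

Answer: 2 81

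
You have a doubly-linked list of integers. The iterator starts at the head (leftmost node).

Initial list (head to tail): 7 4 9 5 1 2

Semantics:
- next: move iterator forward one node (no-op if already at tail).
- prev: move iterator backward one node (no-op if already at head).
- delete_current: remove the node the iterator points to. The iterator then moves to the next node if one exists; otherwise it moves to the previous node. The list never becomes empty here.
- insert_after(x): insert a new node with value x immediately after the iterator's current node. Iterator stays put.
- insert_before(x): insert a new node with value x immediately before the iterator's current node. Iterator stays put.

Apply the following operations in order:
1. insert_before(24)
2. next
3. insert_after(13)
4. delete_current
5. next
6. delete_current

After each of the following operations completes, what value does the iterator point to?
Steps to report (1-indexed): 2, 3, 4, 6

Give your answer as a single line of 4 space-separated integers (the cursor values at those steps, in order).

After 1 (insert_before(24)): list=[24, 7, 4, 9, 5, 1, 2] cursor@7
After 2 (next): list=[24, 7, 4, 9, 5, 1, 2] cursor@4
After 3 (insert_after(13)): list=[24, 7, 4, 13, 9, 5, 1, 2] cursor@4
After 4 (delete_current): list=[24, 7, 13, 9, 5, 1, 2] cursor@13
After 5 (next): list=[24, 7, 13, 9, 5, 1, 2] cursor@9
After 6 (delete_current): list=[24, 7, 13, 5, 1, 2] cursor@5

Answer: 4 4 13 5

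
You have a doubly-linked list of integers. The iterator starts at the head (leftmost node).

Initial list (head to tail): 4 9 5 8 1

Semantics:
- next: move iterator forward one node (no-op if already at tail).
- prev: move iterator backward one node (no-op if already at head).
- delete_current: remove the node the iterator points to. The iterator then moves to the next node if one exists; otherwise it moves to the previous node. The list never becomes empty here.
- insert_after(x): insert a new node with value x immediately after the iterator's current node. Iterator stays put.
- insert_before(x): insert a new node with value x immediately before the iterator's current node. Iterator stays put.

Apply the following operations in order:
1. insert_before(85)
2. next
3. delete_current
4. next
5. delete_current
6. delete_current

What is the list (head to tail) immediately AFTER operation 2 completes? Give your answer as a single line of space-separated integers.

After 1 (insert_before(85)): list=[85, 4, 9, 5, 8, 1] cursor@4
After 2 (next): list=[85, 4, 9, 5, 8, 1] cursor@9

Answer: 85 4 9 5 8 1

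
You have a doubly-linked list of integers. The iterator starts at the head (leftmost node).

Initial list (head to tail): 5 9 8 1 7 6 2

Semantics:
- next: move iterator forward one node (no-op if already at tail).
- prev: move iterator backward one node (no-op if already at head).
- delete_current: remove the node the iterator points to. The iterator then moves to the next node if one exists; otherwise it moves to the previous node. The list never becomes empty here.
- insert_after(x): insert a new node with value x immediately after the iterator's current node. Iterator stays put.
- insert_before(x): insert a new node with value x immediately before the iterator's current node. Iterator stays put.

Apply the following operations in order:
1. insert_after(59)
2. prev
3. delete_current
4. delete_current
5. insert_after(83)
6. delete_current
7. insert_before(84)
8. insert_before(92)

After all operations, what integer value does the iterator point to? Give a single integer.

After 1 (insert_after(59)): list=[5, 59, 9, 8, 1, 7, 6, 2] cursor@5
After 2 (prev): list=[5, 59, 9, 8, 1, 7, 6, 2] cursor@5
After 3 (delete_current): list=[59, 9, 8, 1, 7, 6, 2] cursor@59
After 4 (delete_current): list=[9, 8, 1, 7, 6, 2] cursor@9
After 5 (insert_after(83)): list=[9, 83, 8, 1, 7, 6, 2] cursor@9
After 6 (delete_current): list=[83, 8, 1, 7, 6, 2] cursor@83
After 7 (insert_before(84)): list=[84, 83, 8, 1, 7, 6, 2] cursor@83
After 8 (insert_before(92)): list=[84, 92, 83, 8, 1, 7, 6, 2] cursor@83

Answer: 83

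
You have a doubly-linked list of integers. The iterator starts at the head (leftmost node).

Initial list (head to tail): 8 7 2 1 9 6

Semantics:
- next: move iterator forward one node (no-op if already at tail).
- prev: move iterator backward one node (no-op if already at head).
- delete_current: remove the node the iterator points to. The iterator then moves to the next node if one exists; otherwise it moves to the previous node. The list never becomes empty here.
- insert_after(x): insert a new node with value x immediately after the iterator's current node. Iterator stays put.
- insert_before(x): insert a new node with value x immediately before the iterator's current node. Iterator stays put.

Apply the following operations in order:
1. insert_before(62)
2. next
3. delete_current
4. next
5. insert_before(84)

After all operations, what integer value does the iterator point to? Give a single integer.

Answer: 1

Derivation:
After 1 (insert_before(62)): list=[62, 8, 7, 2, 1, 9, 6] cursor@8
After 2 (next): list=[62, 8, 7, 2, 1, 9, 6] cursor@7
After 3 (delete_current): list=[62, 8, 2, 1, 9, 6] cursor@2
After 4 (next): list=[62, 8, 2, 1, 9, 6] cursor@1
After 5 (insert_before(84)): list=[62, 8, 2, 84, 1, 9, 6] cursor@1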